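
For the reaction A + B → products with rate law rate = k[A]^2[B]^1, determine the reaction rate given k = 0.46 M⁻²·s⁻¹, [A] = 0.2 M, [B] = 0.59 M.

0.01086 M/s

Step 1: The rate law is rate = k[A]^2[B]^1
Step 2: Substitute: rate = 0.46 × (0.2)^2 × (0.59)^1
Step 3: rate = 0.46 × 0.04 × 0.59 = 0.010856 M/s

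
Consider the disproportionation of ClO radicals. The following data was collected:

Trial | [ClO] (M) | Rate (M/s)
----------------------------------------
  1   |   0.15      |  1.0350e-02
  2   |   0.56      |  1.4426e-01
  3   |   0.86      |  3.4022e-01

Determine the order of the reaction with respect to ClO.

second order (2)

Step 1: Compare trials to find order n where rate₂/rate₁ = ([ClO]₂/[ClO]₁)^n
Step 2: rate₂/rate₁ = 1.4426e-01/1.0350e-02 = 13.94
Step 3: [ClO]₂/[ClO]₁ = 0.56/0.15 = 3.733
Step 4: n = ln(13.94)/ln(3.733) = 2.00 ≈ 2
Step 5: The reaction is second order in ClO.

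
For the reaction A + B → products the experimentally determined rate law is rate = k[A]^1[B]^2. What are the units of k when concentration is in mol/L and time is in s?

(mol/L)⁻²·s⁻¹

Step 1: Overall order = 1 + 2 = 3.
Step 2: rate has units mol/L·s⁻¹; [A]^1[B]^2 has units (mol/L)^3.
Step 3: k = rate/([A]^1[B]^2), so units of k = (mol/L)^(1-3)·s⁻¹ = (mol/L)⁻²·s⁻¹.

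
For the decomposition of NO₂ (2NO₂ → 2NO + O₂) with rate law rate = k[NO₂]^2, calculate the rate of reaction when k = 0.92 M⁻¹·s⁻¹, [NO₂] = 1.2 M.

1.325 M/s

Step 1: Identify the rate law: rate = k[NO₂]^2
Step 2: Substitute values: rate = 0.92 × (1.2)^2
Step 3: Calculate: rate = 0.92 × 1.44 = 1.3248 M/s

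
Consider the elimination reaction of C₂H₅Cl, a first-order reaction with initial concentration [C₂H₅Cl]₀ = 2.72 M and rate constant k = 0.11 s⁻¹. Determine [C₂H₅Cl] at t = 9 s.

1.011 M

Step 1: For a first-order reaction: [C₂H₅Cl] = [C₂H₅Cl]₀ × e^(-kt)
Step 2: [C₂H₅Cl] = 2.72 × e^(-0.11 × 9)
Step 3: [C₂H₅Cl] = 2.72 × e^(-0.99)
Step 4: [C₂H₅Cl] = 2.72 × 0.371577 = 1.011 M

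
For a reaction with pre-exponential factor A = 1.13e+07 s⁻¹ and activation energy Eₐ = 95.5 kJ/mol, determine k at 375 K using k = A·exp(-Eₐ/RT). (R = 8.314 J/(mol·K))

5.63e-07 s⁻¹

Step 1: Use the Arrhenius equation: k = A × exp(-Eₐ/RT)
Step 2: Convert Eₐ to J/mol: 95.5 kJ/mol = 95500 J/mol
Step 3: Calculate the exponent: -Eₐ/(RT) = -95500/(8.314 × 375) = -30.63106
Step 4: k = 1.13e+07 × exp(-30.63106)
Step 5: k = 1.13e+07 × 4.97851e-14 = 5.6257e-07 s⁻¹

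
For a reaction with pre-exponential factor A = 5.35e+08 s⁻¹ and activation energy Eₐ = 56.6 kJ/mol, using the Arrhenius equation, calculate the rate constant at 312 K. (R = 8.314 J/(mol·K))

1.79e-01 s⁻¹

Step 1: Use the Arrhenius equation: k = A × exp(-Eₐ/RT)
Step 2: Convert Eₐ to J/mol: 56.6 kJ/mol = 56600 J/mol
Step 3: Calculate the exponent: -Eₐ/(RT) = -56600/(8.314 × 312) = -21.81985
Step 4: k = 5.35e+08 × exp(-21.81985)
Step 5: k = 5.35e+08 × 3.34010e-10 = 1.7870e-01 s⁻¹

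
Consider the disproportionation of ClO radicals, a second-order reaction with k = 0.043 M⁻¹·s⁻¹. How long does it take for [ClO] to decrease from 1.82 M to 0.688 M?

21.02 s

Step 1: For second-order: t = (1/[ClO] - 1/[ClO]₀)/k
Step 2: t = (1/0.688 - 1/1.82)/0.043
Step 3: t = (1.453 - 0.5495)/0.043
Step 4: t = 0.904/0.043 = 21.02 s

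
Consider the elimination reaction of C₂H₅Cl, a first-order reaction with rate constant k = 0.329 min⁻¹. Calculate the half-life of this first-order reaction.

2.107 min

Step 1: For a first-order reaction, t₁/₂ = ln(2)/k
Step 2: t₁/₂ = ln(2)/0.329
Step 3: t₁/₂ = 0.6931/0.329 = 2.107 min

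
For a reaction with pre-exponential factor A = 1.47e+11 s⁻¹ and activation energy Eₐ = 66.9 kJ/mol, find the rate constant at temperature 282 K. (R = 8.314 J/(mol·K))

5.96e-02 s⁻¹

Step 1: Use the Arrhenius equation: k = A × exp(-Eₐ/RT)
Step 2: Convert Eₐ to J/mol: 66.9 kJ/mol = 66900 J/mol
Step 3: Calculate the exponent: -Eₐ/(RT) = -66900/(8.314 × 282) = -28.53428
Step 4: k = 1.47e+11 × exp(-28.53428)
Step 5: k = 1.47e+11 × 4.05247e-13 = 5.9571e-02 s⁻¹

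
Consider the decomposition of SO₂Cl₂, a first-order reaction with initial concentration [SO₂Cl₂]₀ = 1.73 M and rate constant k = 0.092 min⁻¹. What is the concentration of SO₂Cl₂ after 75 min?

0.001743 M

Step 1: For a first-order reaction: [SO₂Cl₂] = [SO₂Cl₂]₀ × e^(-kt)
Step 2: [SO₂Cl₂] = 1.73 × e^(-0.092 × 75)
Step 3: [SO₂Cl₂] = 1.73 × e^(-6.9)
Step 4: [SO₂Cl₂] = 1.73 × 0.00100779 = 0.001743 M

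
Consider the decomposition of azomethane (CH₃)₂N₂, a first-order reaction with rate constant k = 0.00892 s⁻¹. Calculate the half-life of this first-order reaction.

77.71 s

Step 1: For a first-order reaction, t₁/₂ = ln(2)/k
Step 2: t₁/₂ = ln(2)/0.00892
Step 3: t₁/₂ = 0.6931/0.00892 = 77.71 s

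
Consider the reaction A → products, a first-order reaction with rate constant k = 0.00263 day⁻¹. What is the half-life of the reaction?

263.6 day

Step 1: For a first-order reaction, t₁/₂ = ln(2)/k
Step 2: t₁/₂ = ln(2)/0.00263
Step 3: t₁/₂ = 0.6931/0.00263 = 263.6 day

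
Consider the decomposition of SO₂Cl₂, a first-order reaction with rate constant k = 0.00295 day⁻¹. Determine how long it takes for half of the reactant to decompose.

235 day

Step 1: For a first-order reaction, t₁/₂ = ln(2)/k
Step 2: t₁/₂ = ln(2)/0.00295
Step 3: t₁/₂ = 0.6931/0.00295 = 235 day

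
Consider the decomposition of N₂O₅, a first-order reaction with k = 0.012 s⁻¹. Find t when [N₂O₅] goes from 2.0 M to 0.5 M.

115.5 s

Step 1: For first-order: t = ln([N₂O₅]₀/[N₂O₅])/k
Step 2: t = ln(2.0/0.5)/0.012
Step 3: t = ln(4)/0.012
Step 4: t = 1.386/0.012 = 115.5 s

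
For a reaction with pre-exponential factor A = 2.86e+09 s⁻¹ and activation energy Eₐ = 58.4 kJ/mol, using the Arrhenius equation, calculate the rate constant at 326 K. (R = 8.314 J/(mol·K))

1.26e+00 s⁻¹

Step 1: Use the Arrhenius equation: k = A × exp(-Eₐ/RT)
Step 2: Convert Eₐ to J/mol: 58.4 kJ/mol = 58400 J/mol
Step 3: Calculate the exponent: -Eₐ/(RT) = -58400/(8.314 × 326) = -21.54692
Step 4: k = 2.86e+09 × exp(-21.54692)
Step 5: k = 2.86e+09 × 4.38825e-10 = 1.2550e+00 s⁻¹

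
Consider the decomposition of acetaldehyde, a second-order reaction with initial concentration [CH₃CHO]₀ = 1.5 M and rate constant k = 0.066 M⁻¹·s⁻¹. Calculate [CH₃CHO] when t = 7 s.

0.886 M

Step 1: For a second-order reaction: 1/[CH₃CHO] = 1/[CH₃CHO]₀ + kt
Step 2: 1/[CH₃CHO] = 1/1.5 + 0.066 × 7
Step 3: 1/[CH₃CHO] = 0.6667 + 0.462 = 1.129
Step 4: [CH₃CHO] = 1/1.129 = 0.886 M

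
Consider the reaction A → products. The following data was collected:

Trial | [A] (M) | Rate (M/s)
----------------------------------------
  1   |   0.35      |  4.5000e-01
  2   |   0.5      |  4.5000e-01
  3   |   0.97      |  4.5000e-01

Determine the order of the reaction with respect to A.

zeroth order (0)

Step 1: Compare trials - when concentration changes, rate stays constant.
Step 2: rate₂/rate₁ = 4.5000e-01/4.5000e-01 = 1
Step 3: [A]₂/[A]₁ = 0.5/0.35 = 1.429
Step 4: Since rate ratio ≈ (conc ratio)^0, the reaction is zeroth order.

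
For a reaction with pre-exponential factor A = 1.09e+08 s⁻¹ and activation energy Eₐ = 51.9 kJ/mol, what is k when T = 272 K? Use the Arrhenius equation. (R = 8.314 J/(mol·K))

1.18e-02 s⁻¹

Step 1: Use the Arrhenius equation: k = A × exp(-Eₐ/RT)
Step 2: Convert Eₐ to J/mol: 51.9 kJ/mol = 51900 J/mol
Step 3: Calculate the exponent: -Eₐ/(RT) = -51900/(8.314 × 272) = -22.95030
Step 4: k = 1.09e+08 × exp(-22.95030)
Step 5: k = 1.09e+08 × 1.07848e-10 = 1.1755e-02 s⁻¹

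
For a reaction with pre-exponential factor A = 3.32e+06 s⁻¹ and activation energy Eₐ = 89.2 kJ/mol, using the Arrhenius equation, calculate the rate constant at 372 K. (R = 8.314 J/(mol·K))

9.90e-07 s⁻¹

Step 1: Use the Arrhenius equation: k = A × exp(-Eₐ/RT)
Step 2: Convert Eₐ to J/mol: 89.2 kJ/mol = 89200 J/mol
Step 3: Calculate the exponent: -Eₐ/(RT) = -89200/(8.314 × 372) = -28.84110
Step 4: k = 3.32e+06 × exp(-28.84110)
Step 5: k = 3.32e+06 × 2.98174e-13 = 9.8994e-07 s⁻¹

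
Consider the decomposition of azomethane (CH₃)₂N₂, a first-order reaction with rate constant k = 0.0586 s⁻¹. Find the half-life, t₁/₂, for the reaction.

11.83 s

Step 1: For a first-order reaction, t₁/₂ = ln(2)/k
Step 2: t₁/₂ = ln(2)/0.0586
Step 3: t₁/₂ = 0.6931/0.0586 = 11.83 s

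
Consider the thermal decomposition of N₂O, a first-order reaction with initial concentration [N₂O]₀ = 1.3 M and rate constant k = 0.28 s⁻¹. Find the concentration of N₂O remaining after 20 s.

0.004807 M

Step 1: For a first-order reaction: [N₂O] = [N₂O]₀ × e^(-kt)
Step 2: [N₂O] = 1.3 × e^(-0.28 × 20)
Step 3: [N₂O] = 1.3 × e^(-5.6)
Step 4: [N₂O] = 1.3 × 0.00369786 = 0.004807 M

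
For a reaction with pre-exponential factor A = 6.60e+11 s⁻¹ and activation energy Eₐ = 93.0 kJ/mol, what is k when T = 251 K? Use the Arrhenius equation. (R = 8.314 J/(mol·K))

2.92e-08 s⁻¹

Step 1: Use the Arrhenius equation: k = A × exp(-Eₐ/RT)
Step 2: Convert Eₐ to J/mol: 93.0 kJ/mol = 93000 J/mol
Step 3: Calculate the exponent: -Eₐ/(RT) = -93000/(8.314 × 251) = -44.56554
Step 4: k = 6.60e+11 × exp(-44.56554)
Step 5: k = 6.60e+11 × 4.42010e-20 = 2.9173e-08 s⁻¹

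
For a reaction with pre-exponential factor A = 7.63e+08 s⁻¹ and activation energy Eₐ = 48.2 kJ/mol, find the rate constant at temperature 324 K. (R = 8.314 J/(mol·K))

1.29e+01 s⁻¹

Step 1: Use the Arrhenius equation: k = A × exp(-Eₐ/RT)
Step 2: Convert Eₐ to J/mol: 48.2 kJ/mol = 48200 J/mol
Step 3: Calculate the exponent: -Eₐ/(RT) = -48200/(8.314 × 324) = -17.89336
Step 4: k = 7.63e+08 × exp(-17.89336)
Step 5: k = 7.63e+08 × 1.69439e-08 = 1.2928e+01 s⁻¹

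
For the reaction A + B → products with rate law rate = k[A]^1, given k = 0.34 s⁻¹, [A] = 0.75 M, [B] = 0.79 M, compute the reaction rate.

0.255 M/s

Step 1: The rate law is rate = k[A]^1
Step 2: Note that the rate does not depend on [B] (zero order in B).
Step 3: rate = 0.34 × (0.75)^1 = 0.255 M/s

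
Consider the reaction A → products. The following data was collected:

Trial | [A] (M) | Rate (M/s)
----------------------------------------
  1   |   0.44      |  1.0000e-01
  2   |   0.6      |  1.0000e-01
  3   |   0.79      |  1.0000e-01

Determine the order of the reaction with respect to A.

zeroth order (0)

Step 1: Compare trials - when concentration changes, rate stays constant.
Step 2: rate₂/rate₁ = 1.0000e-01/1.0000e-01 = 1
Step 3: [A]₂/[A]₁ = 0.6/0.44 = 1.364
Step 4: Since rate ratio ≈ (conc ratio)^0, the reaction is zeroth order.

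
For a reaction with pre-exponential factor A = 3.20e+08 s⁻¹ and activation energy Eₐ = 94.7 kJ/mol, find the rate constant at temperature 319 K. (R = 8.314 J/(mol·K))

9.95e-08 s⁻¹

Step 1: Use the Arrhenius equation: k = A × exp(-Eₐ/RT)
Step 2: Convert Eₐ to J/mol: 94.7 kJ/mol = 94700 J/mol
Step 3: Calculate the exponent: -Eₐ/(RT) = -94700/(8.314 × 319) = -35.70666
Step 4: k = 3.20e+08 × exp(-35.70666)
Step 5: k = 3.20e+08 × 3.11024e-16 = 9.9528e-08 s⁻¹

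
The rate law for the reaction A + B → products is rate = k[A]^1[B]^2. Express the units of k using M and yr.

M⁻²·yr⁻¹

Step 1: Overall order = 1 + 2 = 3.
Step 2: rate has units M·yr⁻¹; [A]^1[B]^2 has units M^3.
Step 3: k = rate/([A]^1[B]^2), so units of k = M^(1-3)·yr⁻¹ = M⁻²·yr⁻¹.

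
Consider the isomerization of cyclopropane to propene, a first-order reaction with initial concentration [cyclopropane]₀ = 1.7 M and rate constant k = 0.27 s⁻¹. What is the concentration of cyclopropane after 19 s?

0.01006 M

Step 1: For a first-order reaction: [cyclopropane] = [cyclopropane]₀ × e^(-kt)
Step 2: [cyclopropane] = 1.7 × e^(-0.27 × 19)
Step 3: [cyclopropane] = 1.7 × e^(-5.13)
Step 4: [cyclopropane] = 1.7 × 0.00591656 = 0.01006 M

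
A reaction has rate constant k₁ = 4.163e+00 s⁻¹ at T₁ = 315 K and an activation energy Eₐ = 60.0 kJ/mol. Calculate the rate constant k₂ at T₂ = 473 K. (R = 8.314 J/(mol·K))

8.770e+03 s⁻¹

Step 1: Use the two-temperature Arrhenius form: ln(k₂/k₁) = -Eₐ/R × (1/T₂ - 1/T₁)
Step 2: Convert Eₐ to J/mol: 60.0 kJ/mol = 60000 J/mol
Step 3: 1/T₂ - 1/T₁ = 1/473 - 1/315 = -1.060438e-03 K⁻¹
Step 4: ln(k₂/k₁) = -60000/8.314 × -1.060438e-03 = 7.65291
Step 5: k₂ = k₁ × exp(7.65291) = 4.163e+00 × 2.10677e+03 = 8.770e+03 s⁻¹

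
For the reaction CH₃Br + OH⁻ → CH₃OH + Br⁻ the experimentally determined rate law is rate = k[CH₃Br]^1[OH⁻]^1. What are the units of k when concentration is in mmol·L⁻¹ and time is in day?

(mmol·L⁻¹)⁻¹·day⁻¹

Step 1: Overall order = 1 + 1 = 2.
Step 2: rate has units mmol·L⁻¹·day⁻¹; [CH₃Br]^1[OH⁻]^1 has units (mmol·L⁻¹)^2.
Step 3: k = rate/([CH₃Br]^1[OH⁻]^1), so units of k = (mmol·L⁻¹)^(1-2)·day⁻¹ = (mmol·L⁻¹)⁻¹·day⁻¹.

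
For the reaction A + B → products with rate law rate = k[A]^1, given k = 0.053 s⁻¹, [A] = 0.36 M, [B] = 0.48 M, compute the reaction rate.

0.01908 M/s

Step 1: The rate law is rate = k[A]^1
Step 2: Note that the rate does not depend on [B] (zero order in B).
Step 3: rate = 0.053 × (0.36)^1 = 0.01908 M/s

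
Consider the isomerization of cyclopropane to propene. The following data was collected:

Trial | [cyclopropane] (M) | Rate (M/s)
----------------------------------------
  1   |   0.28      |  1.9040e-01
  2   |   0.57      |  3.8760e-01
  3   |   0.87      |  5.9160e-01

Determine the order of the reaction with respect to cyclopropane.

first order (1)

Step 1: Compare trials to find order n where rate₂/rate₁ = ([cyclopropane]₂/[cyclopropane]₁)^n
Step 2: rate₂/rate₁ = 3.8760e-01/1.9040e-01 = 2.036
Step 3: [cyclopropane]₂/[cyclopropane]₁ = 0.57/0.28 = 2.036
Step 4: n = ln(2.036)/ln(2.036) = 1.00 ≈ 1
Step 5: The reaction is first order in cyclopropane.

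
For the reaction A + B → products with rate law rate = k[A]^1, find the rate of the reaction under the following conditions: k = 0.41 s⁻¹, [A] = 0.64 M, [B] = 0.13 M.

0.2624 M/s

Step 1: The rate law is rate = k[A]^1
Step 2: Note that the rate does not depend on [B] (zero order in B).
Step 3: rate = 0.41 × (0.64)^1 = 0.2624 M/s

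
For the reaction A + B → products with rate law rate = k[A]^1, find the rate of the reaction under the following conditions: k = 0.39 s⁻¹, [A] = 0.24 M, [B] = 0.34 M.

0.0936 M/s

Step 1: The rate law is rate = k[A]^1
Step 2: Note that the rate does not depend on [B] (zero order in B).
Step 3: rate = 0.39 × (0.24)^1 = 0.0936 M/s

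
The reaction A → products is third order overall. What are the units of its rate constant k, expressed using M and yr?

M⁻²·yr⁻¹

Step 1: For overall order n, rate = k × (concentration)^n.
Step 2: Rate has units M·yr⁻¹; concentration term has units M^3.
Step 3: k = rate / (concentration)^n, so units of k = M^(1-3)·yr⁻¹ = M⁻²·yr⁻¹.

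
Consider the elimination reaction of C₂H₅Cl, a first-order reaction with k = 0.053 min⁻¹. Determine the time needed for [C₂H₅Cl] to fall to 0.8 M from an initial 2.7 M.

22.95 min

Step 1: For first-order: t = ln([C₂H₅Cl]₀/[C₂H₅Cl])/k
Step 2: t = ln(2.7/0.8)/0.053
Step 3: t = ln(3.375)/0.053
Step 4: t = 1.216/0.053 = 22.95 min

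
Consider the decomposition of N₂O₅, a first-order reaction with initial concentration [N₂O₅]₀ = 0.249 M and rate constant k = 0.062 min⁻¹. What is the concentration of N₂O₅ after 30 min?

0.03876 M

Step 1: For a first-order reaction: [N₂O₅] = [N₂O₅]₀ × e^(-kt)
Step 2: [N₂O₅] = 0.249 × e^(-0.062 × 30)
Step 3: [N₂O₅] = 0.249 × e^(-1.86)
Step 4: [N₂O₅] = 0.249 × 0.155673 = 0.03876 M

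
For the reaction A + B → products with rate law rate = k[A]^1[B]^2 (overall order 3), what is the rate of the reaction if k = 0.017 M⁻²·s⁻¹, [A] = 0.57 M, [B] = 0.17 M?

0.00028 M/s

Step 1: The rate law is rate = k[A]^1[B]^2, overall order = 1+2 = 3
Step 2: Substitute values: rate = 0.017 × (0.57)^1 × (0.17)^2
Step 3: rate = 0.017 × 0.57 × 0.0289 = 0.000280041 M/s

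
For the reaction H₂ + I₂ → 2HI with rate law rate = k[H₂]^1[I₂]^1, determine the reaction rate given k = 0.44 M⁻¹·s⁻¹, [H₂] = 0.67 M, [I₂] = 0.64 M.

0.1887 M/s

Step 1: The rate law is rate = k[H₂]^1[I₂]^1
Step 2: Substitute: rate = 0.44 × (0.67)^1 × (0.64)^1
Step 3: rate = 0.44 × 0.67 × 0.64 = 0.188672 M/s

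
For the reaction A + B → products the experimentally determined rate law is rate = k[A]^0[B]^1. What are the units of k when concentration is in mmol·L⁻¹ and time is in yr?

yr⁻¹

Step 1: Overall order = 0 + 1 = 1.
Step 2: rate has units mmol·L⁻¹·yr⁻¹; [A]^0[B]^1 has units (mmol·L⁻¹)^1.
Step 3: k = rate/([A]^0[B]^1), so units of k = (mmol·L⁻¹)^(1-1)·yr⁻¹ = yr⁻¹.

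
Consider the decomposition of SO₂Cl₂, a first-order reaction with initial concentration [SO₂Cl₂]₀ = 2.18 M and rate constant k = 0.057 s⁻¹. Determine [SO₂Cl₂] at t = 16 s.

0.8757 M

Step 1: For a first-order reaction: [SO₂Cl₂] = [SO₂Cl₂]₀ × e^(-kt)
Step 2: [SO₂Cl₂] = 2.18 × e^(-0.057 × 16)
Step 3: [SO₂Cl₂] = 2.18 × e^(-0.912)
Step 4: [SO₂Cl₂] = 2.18 × 0.40172 = 0.8757 M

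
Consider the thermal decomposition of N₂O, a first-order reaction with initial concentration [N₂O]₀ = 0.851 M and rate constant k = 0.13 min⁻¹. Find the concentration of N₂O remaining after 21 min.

0.0555 M

Step 1: For a first-order reaction: [N₂O] = [N₂O]₀ × e^(-kt)
Step 2: [N₂O] = 0.851 × e^(-0.13 × 21)
Step 3: [N₂O] = 0.851 × e^(-2.73)
Step 4: [N₂O] = 0.851 × 0.0652193 = 0.0555 M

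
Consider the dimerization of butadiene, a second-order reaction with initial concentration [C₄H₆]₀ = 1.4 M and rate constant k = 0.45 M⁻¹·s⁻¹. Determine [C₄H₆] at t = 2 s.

0.6195 M

Step 1: For a second-order reaction: 1/[C₄H₆] = 1/[C₄H₆]₀ + kt
Step 2: 1/[C₄H₆] = 1/1.4 + 0.45 × 2
Step 3: 1/[C₄H₆] = 0.7143 + 0.9 = 1.614
Step 4: [C₄H₆] = 1/1.614 = 0.6195 M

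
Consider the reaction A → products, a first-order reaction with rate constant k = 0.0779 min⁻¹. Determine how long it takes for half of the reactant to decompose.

8.898 min

Step 1: For a first-order reaction, t₁/₂ = ln(2)/k
Step 2: t₁/₂ = ln(2)/0.0779
Step 3: t₁/₂ = 0.6931/0.0779 = 8.898 min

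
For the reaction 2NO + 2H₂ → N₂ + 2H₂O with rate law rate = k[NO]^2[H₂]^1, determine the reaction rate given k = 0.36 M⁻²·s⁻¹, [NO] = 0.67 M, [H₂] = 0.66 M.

0.1067 M/s

Step 1: The rate law is rate = k[NO]^2[H₂]^1
Step 2: Substitute: rate = 0.36 × (0.67)^2 × (0.66)^1
Step 3: rate = 0.36 × 0.4489 × 0.66 = 0.106659 M/s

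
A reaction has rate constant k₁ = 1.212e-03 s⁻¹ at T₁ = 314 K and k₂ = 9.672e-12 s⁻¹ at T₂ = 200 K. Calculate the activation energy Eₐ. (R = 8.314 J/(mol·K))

85.4 kJ/mol

Step 1: Use the two-temperature Arrhenius form: ln(k₂/k₁) = -Eₐ/R × (1/T₂ - 1/T₁)
Step 2: ln(k₂/k₁) = ln(9.672e-12/1.212e-03) = ln(7.9802e-09) = -18.6463
Step 3: 1/T₂ - 1/T₁ = 1/200 - 1/314 = 1.815287e-03 K⁻¹
Step 4: Eₐ = -R × ln(k₂/k₁) / (1/T₂ - 1/T₁) = -8.314 × -18.6463 / 1.815287e-03
Step 5: Eₐ = 8.5400e+04 J/mol = 85.4 kJ/mol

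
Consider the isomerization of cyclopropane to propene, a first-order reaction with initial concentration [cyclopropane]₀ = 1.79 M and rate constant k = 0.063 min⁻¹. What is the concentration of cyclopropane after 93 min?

0.005109 M

Step 1: For a first-order reaction: [cyclopropane] = [cyclopropane]₀ × e^(-kt)
Step 2: [cyclopropane] = 1.79 × e^(-0.063 × 93)
Step 3: [cyclopropane] = 1.79 × e^(-5.859)
Step 4: [cyclopropane] = 1.79 × 0.0028541 = 0.005109 M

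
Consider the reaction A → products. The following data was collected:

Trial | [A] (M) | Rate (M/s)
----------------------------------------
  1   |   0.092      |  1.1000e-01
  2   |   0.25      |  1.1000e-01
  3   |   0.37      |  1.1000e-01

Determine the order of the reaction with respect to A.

zeroth order (0)

Step 1: Compare trials - when concentration changes, rate stays constant.
Step 2: rate₂/rate₁ = 1.1000e-01/1.1000e-01 = 1
Step 3: [A]₂/[A]₁ = 0.25/0.092 = 2.717
Step 4: Since rate ratio ≈ (conc ratio)^0, the reaction is zeroth order.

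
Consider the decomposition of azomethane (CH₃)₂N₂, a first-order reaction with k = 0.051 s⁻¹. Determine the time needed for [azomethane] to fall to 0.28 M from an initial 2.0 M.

38.55 s

Step 1: For first-order: t = ln([azomethane]₀/[azomethane])/k
Step 2: t = ln(2.0/0.28)/0.051
Step 3: t = ln(7.143)/0.051
Step 4: t = 1.966/0.051 = 38.55 s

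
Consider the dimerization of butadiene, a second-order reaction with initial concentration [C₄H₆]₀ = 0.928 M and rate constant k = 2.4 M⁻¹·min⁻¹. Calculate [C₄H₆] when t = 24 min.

0.01704 M

Step 1: For a second-order reaction: 1/[C₄H₆] = 1/[C₄H₆]₀ + kt
Step 2: 1/[C₄H₆] = 1/0.928 + 2.4 × 24
Step 3: 1/[C₄H₆] = 1.078 + 57.6 = 58.68
Step 4: [C₄H₆] = 1/58.68 = 0.01704 M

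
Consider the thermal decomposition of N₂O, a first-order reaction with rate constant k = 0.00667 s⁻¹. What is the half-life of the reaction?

103.9 s

Step 1: For a first-order reaction, t₁/₂ = ln(2)/k
Step 2: t₁/₂ = ln(2)/0.00667
Step 3: t₁/₂ = 0.6931/0.00667 = 103.9 s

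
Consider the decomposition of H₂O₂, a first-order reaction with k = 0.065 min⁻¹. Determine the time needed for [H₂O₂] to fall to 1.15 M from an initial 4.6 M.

21.33 min

Step 1: For first-order: t = ln([H₂O₂]₀/[H₂O₂])/k
Step 2: t = ln(4.6/1.15)/0.065
Step 3: t = ln(4)/0.065
Step 4: t = 1.386/0.065 = 21.33 min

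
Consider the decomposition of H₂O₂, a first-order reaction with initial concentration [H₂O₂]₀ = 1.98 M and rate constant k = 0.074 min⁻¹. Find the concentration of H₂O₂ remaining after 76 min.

0.007148 M

Step 1: For a first-order reaction: [H₂O₂] = [H₂O₂]₀ × e^(-kt)
Step 2: [H₂O₂] = 1.98 × e^(-0.074 × 76)
Step 3: [H₂O₂] = 1.98 × e^(-5.624)
Step 4: [H₂O₂] = 1.98 × 0.00361017 = 0.007148 M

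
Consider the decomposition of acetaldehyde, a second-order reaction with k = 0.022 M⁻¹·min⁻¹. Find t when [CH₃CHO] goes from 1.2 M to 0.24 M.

151.5 min

Step 1: For second-order: t = (1/[CH₃CHO] - 1/[CH₃CHO]₀)/k
Step 2: t = (1/0.24 - 1/1.2)/0.022
Step 3: t = (4.167 - 0.8333)/0.022
Step 4: t = 3.333/0.022 = 151.5 min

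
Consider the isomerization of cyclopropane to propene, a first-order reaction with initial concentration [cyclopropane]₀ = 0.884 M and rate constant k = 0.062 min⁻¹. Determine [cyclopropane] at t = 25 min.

0.1876 M

Step 1: For a first-order reaction: [cyclopropane] = [cyclopropane]₀ × e^(-kt)
Step 2: [cyclopropane] = 0.884 × e^(-0.062 × 25)
Step 3: [cyclopropane] = 0.884 × e^(-1.55)
Step 4: [cyclopropane] = 0.884 × 0.212248 = 0.1876 M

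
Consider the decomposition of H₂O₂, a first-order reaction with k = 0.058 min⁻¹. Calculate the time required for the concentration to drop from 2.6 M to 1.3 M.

11.95 min

Step 1: For first-order: t = ln([H₂O₂]₀/[H₂O₂])/k
Step 2: t = ln(2.6/1.3)/0.058
Step 3: t = ln(2)/0.058
Step 4: t = 0.6931/0.058 = 11.95 min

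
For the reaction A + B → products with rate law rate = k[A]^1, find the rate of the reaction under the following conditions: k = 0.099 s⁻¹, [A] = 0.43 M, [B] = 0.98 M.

0.04257 M/s

Step 1: The rate law is rate = k[A]^1
Step 2: Note that the rate does not depend on [B] (zero order in B).
Step 3: rate = 0.099 × (0.43)^1 = 0.04257 M/s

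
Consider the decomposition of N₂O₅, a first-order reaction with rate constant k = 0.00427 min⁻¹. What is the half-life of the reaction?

162.3 min

Step 1: For a first-order reaction, t₁/₂ = ln(2)/k
Step 2: t₁/₂ = ln(2)/0.00427
Step 3: t₁/₂ = 0.6931/0.00427 = 162.3 min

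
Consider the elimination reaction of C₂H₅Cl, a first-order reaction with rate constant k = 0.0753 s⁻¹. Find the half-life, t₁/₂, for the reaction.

9.205 s

Step 1: For a first-order reaction, t₁/₂ = ln(2)/k
Step 2: t₁/₂ = ln(2)/0.0753
Step 3: t₁/₂ = 0.6931/0.0753 = 9.205 s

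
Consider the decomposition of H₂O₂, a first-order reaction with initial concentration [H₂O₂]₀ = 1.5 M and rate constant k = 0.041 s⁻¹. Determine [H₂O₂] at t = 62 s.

0.1181 M

Step 1: For a first-order reaction: [H₂O₂] = [H₂O₂]₀ × e^(-kt)
Step 2: [H₂O₂] = 1.5 × e^(-0.041 × 62)
Step 3: [H₂O₂] = 1.5 × e^(-2.542)
Step 4: [H₂O₂] = 1.5 × 0.0787088 = 0.1181 M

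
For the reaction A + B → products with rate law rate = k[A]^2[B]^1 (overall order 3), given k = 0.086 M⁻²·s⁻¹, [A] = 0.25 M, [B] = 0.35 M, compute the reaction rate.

0.001881 M/s

Step 1: The rate law is rate = k[A]^2[B]^1, overall order = 2+1 = 3
Step 2: Substitute values: rate = 0.086 × (0.25)^2 × (0.35)^1
Step 3: rate = 0.086 × 0.0625 × 0.35 = 0.00188125 M/s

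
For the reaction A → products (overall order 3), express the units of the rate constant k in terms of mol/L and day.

(mol/L)⁻²·day⁻¹

Step 1: For overall order n, rate = k × (concentration)^n.
Step 2: Rate has units mol/L·day⁻¹; concentration term has units (mol/L)^3.
Step 3: k = rate / (concentration)^n, so units of k = (mol/L)^(1-3)·day⁻¹ = (mol/L)⁻²·day⁻¹.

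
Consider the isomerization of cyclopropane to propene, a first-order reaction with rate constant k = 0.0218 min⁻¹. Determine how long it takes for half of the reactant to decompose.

31.8 min

Step 1: For a first-order reaction, t₁/₂ = ln(2)/k
Step 2: t₁/₂ = ln(2)/0.0218
Step 3: t₁/₂ = 0.6931/0.0218 = 31.8 min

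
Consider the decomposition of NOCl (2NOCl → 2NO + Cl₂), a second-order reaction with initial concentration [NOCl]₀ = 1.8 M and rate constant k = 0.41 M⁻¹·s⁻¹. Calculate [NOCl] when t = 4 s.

0.4555 M

Step 1: For a second-order reaction: 1/[NOCl] = 1/[NOCl]₀ + kt
Step 2: 1/[NOCl] = 1/1.8 + 0.41 × 4
Step 3: 1/[NOCl] = 0.5556 + 1.64 = 2.196
Step 4: [NOCl] = 1/2.196 = 0.4555 M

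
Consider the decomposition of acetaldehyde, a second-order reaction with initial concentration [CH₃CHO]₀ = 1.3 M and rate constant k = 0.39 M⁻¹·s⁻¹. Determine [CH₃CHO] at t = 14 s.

0.1605 M

Step 1: For a second-order reaction: 1/[CH₃CHO] = 1/[CH₃CHO]₀ + kt
Step 2: 1/[CH₃CHO] = 1/1.3 + 0.39 × 14
Step 3: 1/[CH₃CHO] = 0.7692 + 5.46 = 6.229
Step 4: [CH₃CHO] = 1/6.229 = 0.1605 M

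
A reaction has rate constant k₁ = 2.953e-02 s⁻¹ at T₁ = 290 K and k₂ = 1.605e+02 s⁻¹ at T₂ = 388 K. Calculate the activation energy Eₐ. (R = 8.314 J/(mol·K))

82.1 kJ/mol

Step 1: Use the two-temperature Arrhenius form: ln(k₂/k₁) = -Eₐ/R × (1/T₂ - 1/T₁)
Step 2: ln(k₂/k₁) = ln(1.605e+02/2.953e-02) = ln(5435.15) = 8.60064
Step 3: 1/T₂ - 1/T₁ = 1/388 - 1/290 = -8.709563e-04 K⁻¹
Step 4: Eₐ = -R × ln(k₂/k₁) / (1/T₂ - 1/T₁) = -8.314 × 8.60064 / -8.709563e-04
Step 5: Eₐ = 8.2100e+04 J/mol = 82.1 kJ/mol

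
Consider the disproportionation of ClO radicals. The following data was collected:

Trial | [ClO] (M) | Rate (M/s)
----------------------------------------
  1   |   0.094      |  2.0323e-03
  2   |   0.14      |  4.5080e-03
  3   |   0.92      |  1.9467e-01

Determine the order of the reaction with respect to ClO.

second order (2)

Step 1: Compare trials to find order n where rate₂/rate₁ = ([ClO]₂/[ClO]₁)^n
Step 2: rate₂/rate₁ = 4.5080e-03/2.0323e-03 = 2.218
Step 3: [ClO]₂/[ClO]₁ = 0.14/0.094 = 1.489
Step 4: n = ln(2.218)/ln(1.489) = 2.00 ≈ 2
Step 5: The reaction is second order in ClO.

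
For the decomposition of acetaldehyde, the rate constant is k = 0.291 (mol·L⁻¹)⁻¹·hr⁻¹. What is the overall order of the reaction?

second order (2)

Step 1: The units of k for an nth-order reaction are (concentration)^(1-n)·(time)⁻¹.
Step 2: Here k has units (mol·L⁻¹)⁻¹·hr⁻¹, so the concentration exponent is -1.
Step 3: 1 - n = -1 ⇒ n = 2. The reaction is second order.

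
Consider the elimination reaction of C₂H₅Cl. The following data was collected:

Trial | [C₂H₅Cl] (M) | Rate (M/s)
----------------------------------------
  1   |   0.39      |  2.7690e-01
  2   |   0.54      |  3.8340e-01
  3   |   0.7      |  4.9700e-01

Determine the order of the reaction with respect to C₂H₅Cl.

first order (1)

Step 1: Compare trials to find order n where rate₂/rate₁ = ([C₂H₅Cl]₂/[C₂H₅Cl]₁)^n
Step 2: rate₂/rate₁ = 3.8340e-01/2.7690e-01 = 1.385
Step 3: [C₂H₅Cl]₂/[C₂H₅Cl]₁ = 0.54/0.39 = 1.385
Step 4: n = ln(1.385)/ln(1.385) = 1.00 ≈ 1
Step 5: The reaction is first order in C₂H₅Cl.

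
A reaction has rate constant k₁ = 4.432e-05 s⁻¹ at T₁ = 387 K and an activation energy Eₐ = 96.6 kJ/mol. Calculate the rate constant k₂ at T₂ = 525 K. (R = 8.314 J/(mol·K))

1.186e-01 s⁻¹

Step 1: Use the two-temperature Arrhenius form: ln(k₂/k₁) = -Eₐ/R × (1/T₂ - 1/T₁)
Step 2: Convert Eₐ to J/mol: 96.6 kJ/mol = 96600 J/mol
Step 3: 1/T₂ - 1/T₁ = 1/525 - 1/387 = -6.792174e-04 K⁻¹
Step 4: ln(k₂/k₁) = -96600/8.314 × -6.792174e-04 = 7.89180
Step 5: k₂ = k₁ × exp(7.89180) = 4.432e-05 × 2.67526e+03 = 1.186e-01 s⁻¹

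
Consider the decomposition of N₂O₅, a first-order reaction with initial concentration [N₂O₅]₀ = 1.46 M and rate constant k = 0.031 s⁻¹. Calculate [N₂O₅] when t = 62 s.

0.2136 M

Step 1: For a first-order reaction: [N₂O₅] = [N₂O₅]₀ × e^(-kt)
Step 2: [N₂O₅] = 1.46 × e^(-0.031 × 62)
Step 3: [N₂O₅] = 1.46 × e^(-1.922)
Step 4: [N₂O₅] = 1.46 × 0.146314 = 0.2136 M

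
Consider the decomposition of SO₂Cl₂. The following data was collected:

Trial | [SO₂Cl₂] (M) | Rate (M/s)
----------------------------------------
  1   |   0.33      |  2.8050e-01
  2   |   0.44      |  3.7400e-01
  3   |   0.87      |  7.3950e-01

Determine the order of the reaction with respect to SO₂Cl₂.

first order (1)

Step 1: Compare trials to find order n where rate₂/rate₁ = ([SO₂Cl₂]₂/[SO₂Cl₂]₁)^n
Step 2: rate₂/rate₁ = 3.7400e-01/2.8050e-01 = 1.333
Step 3: [SO₂Cl₂]₂/[SO₂Cl₂]₁ = 0.44/0.33 = 1.333
Step 4: n = ln(1.333)/ln(1.333) = 1.00 ≈ 1
Step 5: The reaction is first order in SO₂Cl₂.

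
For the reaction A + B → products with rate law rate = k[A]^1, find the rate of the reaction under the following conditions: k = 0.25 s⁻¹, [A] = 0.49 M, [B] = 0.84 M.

0.1225 M/s

Step 1: The rate law is rate = k[A]^1
Step 2: Note that the rate does not depend on [B] (zero order in B).
Step 3: rate = 0.25 × (0.49)^1 = 0.1225 M/s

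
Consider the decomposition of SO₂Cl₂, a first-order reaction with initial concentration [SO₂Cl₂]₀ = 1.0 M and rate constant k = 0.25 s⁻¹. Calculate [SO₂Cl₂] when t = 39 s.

5.829e-05 M

Step 1: For a first-order reaction: [SO₂Cl₂] = [SO₂Cl₂]₀ × e^(-kt)
Step 2: [SO₂Cl₂] = 1.0 × e^(-0.25 × 39)
Step 3: [SO₂Cl₂] = 1.0 × e^(-9.75)
Step 4: [SO₂Cl₂] = 1.0 × 5.82947e-05 = 5.829e-05 M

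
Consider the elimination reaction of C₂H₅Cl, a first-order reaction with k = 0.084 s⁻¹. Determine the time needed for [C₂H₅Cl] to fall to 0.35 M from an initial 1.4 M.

16.5 s

Step 1: For first-order: t = ln([C₂H₅Cl]₀/[C₂H₅Cl])/k
Step 2: t = ln(1.4/0.35)/0.084
Step 3: t = ln(4)/0.084
Step 4: t = 1.386/0.084 = 16.5 s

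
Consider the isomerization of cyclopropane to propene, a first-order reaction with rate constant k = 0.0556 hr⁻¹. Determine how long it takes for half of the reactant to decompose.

12.47 hr

Step 1: For a first-order reaction, t₁/₂ = ln(2)/k
Step 2: t₁/₂ = ln(2)/0.0556
Step 3: t₁/₂ = 0.6931/0.0556 = 12.47 hr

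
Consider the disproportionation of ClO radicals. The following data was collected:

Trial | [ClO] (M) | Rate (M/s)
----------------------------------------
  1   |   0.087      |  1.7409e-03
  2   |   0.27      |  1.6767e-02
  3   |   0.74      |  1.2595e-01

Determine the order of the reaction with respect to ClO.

second order (2)

Step 1: Compare trials to find order n where rate₂/rate₁ = ([ClO]₂/[ClO]₁)^n
Step 2: rate₂/rate₁ = 1.6767e-02/1.7409e-03 = 9.631
Step 3: [ClO]₂/[ClO]₁ = 0.27/0.087 = 3.103
Step 4: n = ln(9.631)/ln(3.103) = 2.00 ≈ 2
Step 5: The reaction is second order in ClO.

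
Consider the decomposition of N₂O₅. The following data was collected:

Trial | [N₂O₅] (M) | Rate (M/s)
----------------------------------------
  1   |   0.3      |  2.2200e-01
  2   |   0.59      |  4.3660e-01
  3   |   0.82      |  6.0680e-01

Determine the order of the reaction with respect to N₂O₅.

first order (1)

Step 1: Compare trials to find order n where rate₂/rate₁ = ([N₂O₅]₂/[N₂O₅]₁)^n
Step 2: rate₂/rate₁ = 4.3660e-01/2.2200e-01 = 1.967
Step 3: [N₂O₅]₂/[N₂O₅]₁ = 0.59/0.3 = 1.967
Step 4: n = ln(1.967)/ln(1.967) = 1.00 ≈ 1
Step 5: The reaction is first order in N₂O₅.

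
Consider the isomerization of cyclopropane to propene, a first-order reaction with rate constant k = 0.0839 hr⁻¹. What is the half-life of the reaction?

8.262 hr

Step 1: For a first-order reaction, t₁/₂ = ln(2)/k
Step 2: t₁/₂ = ln(2)/0.0839
Step 3: t₁/₂ = 0.6931/0.0839 = 8.262 hr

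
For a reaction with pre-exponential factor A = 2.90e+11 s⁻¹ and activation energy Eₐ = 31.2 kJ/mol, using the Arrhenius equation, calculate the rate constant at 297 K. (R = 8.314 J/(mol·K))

9.44e+05 s⁻¹

Step 1: Use the Arrhenius equation: k = A × exp(-Eₐ/RT)
Step 2: Convert Eₐ to J/mol: 31.2 kJ/mol = 31200 J/mol
Step 3: Calculate the exponent: -Eₐ/(RT) = -31200/(8.314 × 297) = -12.63537
Step 4: k = 2.90e+11 × exp(-12.63537)
Step 5: k = 2.90e+11 × 3.25483e-06 = 9.4390e+05 s⁻¹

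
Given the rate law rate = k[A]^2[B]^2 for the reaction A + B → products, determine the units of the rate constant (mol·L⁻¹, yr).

(mol·L⁻¹)⁻³·yr⁻¹

Step 1: Overall order = 2 + 2 = 4.
Step 2: rate has units mol·L⁻¹·yr⁻¹; [A]^2[B]^2 has units (mol·L⁻¹)^4.
Step 3: k = rate/([A]^2[B]^2), so units of k = (mol·L⁻¹)^(1-4)·yr⁻¹ = (mol·L⁻¹)⁻³·yr⁻¹.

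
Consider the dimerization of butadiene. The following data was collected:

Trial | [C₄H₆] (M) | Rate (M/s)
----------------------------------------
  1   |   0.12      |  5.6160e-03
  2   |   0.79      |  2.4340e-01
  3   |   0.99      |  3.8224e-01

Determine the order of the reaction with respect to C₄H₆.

second order (2)

Step 1: Compare trials to find order n where rate₂/rate₁ = ([C₄H₆]₂/[C₄H₆]₁)^n
Step 2: rate₂/rate₁ = 2.4340e-01/5.6160e-03 = 43.34
Step 3: [C₄H₆]₂/[C₄H₆]₁ = 0.79/0.12 = 6.583
Step 4: n = ln(43.34)/ln(6.583) = 2.00 ≈ 2
Step 5: The reaction is second order in C₄H₆.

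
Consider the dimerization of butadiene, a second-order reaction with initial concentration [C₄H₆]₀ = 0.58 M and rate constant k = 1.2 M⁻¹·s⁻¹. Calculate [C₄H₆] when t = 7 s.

0.09877 M

Step 1: For a second-order reaction: 1/[C₄H₆] = 1/[C₄H₆]₀ + kt
Step 2: 1/[C₄H₆] = 1/0.58 + 1.2 × 7
Step 3: 1/[C₄H₆] = 1.724 + 8.4 = 10.12
Step 4: [C₄H₆] = 1/10.12 = 0.09877 M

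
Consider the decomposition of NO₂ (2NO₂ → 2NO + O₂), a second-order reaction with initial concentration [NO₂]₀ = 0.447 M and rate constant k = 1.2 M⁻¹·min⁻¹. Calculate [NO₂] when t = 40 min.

0.01991 M

Step 1: For a second-order reaction: 1/[NO₂] = 1/[NO₂]₀ + kt
Step 2: 1/[NO₂] = 1/0.447 + 1.2 × 40
Step 3: 1/[NO₂] = 2.237 + 48 = 50.24
Step 4: [NO₂] = 1/50.24 = 0.01991 M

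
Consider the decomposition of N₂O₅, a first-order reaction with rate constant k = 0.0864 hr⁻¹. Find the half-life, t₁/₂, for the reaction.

8.023 hr

Step 1: For a first-order reaction, t₁/₂ = ln(2)/k
Step 2: t₁/₂ = ln(2)/0.0864
Step 3: t₁/₂ = 0.6931/0.0864 = 8.023 hr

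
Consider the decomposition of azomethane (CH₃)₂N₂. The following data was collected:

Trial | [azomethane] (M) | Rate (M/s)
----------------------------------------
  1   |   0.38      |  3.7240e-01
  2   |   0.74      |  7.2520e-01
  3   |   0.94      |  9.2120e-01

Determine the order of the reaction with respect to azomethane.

first order (1)

Step 1: Compare trials to find order n where rate₂/rate₁ = ([azomethane]₂/[azomethane]₁)^n
Step 2: rate₂/rate₁ = 7.2520e-01/3.7240e-01 = 1.947
Step 3: [azomethane]₂/[azomethane]₁ = 0.74/0.38 = 1.947
Step 4: n = ln(1.947)/ln(1.947) = 1.00 ≈ 1
Step 5: The reaction is first order in azomethane.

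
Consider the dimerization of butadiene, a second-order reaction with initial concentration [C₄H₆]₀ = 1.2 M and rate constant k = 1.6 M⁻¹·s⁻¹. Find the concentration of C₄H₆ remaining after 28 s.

0.02191 M

Step 1: For a second-order reaction: 1/[C₄H₆] = 1/[C₄H₆]₀ + kt
Step 2: 1/[C₄H₆] = 1/1.2 + 1.6 × 28
Step 3: 1/[C₄H₆] = 0.8333 + 44.8 = 45.63
Step 4: [C₄H₆] = 1/45.63 = 0.02191 M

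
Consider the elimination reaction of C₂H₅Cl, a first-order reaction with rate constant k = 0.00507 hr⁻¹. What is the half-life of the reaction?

136.7 hr

Step 1: For a first-order reaction, t₁/₂ = ln(2)/k
Step 2: t₁/₂ = ln(2)/0.00507
Step 3: t₁/₂ = 0.6931/0.00507 = 136.7 hr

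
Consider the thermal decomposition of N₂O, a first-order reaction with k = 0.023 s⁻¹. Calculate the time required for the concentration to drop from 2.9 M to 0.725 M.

60.27 s

Step 1: For first-order: t = ln([N₂O]₀/[N₂O])/k
Step 2: t = ln(2.9/0.725)/0.023
Step 3: t = ln(4)/0.023
Step 4: t = 1.386/0.023 = 60.27 s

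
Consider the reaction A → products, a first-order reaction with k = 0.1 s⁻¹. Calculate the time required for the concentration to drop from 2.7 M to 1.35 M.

6.931 s

Step 1: For first-order: t = ln([A]₀/[A])/k
Step 2: t = ln(2.7/1.35)/0.1
Step 3: t = ln(2)/0.1
Step 4: t = 0.6931/0.1 = 6.931 s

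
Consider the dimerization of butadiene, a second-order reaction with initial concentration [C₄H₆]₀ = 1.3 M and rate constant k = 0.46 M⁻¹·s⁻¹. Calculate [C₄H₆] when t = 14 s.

0.1387 M

Step 1: For a second-order reaction: 1/[C₄H₆] = 1/[C₄H₆]₀ + kt
Step 2: 1/[C₄H₆] = 1/1.3 + 0.46 × 14
Step 3: 1/[C₄H₆] = 0.7692 + 6.44 = 7.209
Step 4: [C₄H₆] = 1/7.209 = 0.1387 M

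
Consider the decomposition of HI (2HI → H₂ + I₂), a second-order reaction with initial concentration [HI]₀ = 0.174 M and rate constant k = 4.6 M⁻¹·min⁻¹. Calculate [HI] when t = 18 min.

0.01129 M

Step 1: For a second-order reaction: 1/[HI] = 1/[HI]₀ + kt
Step 2: 1/[HI] = 1/0.174 + 4.6 × 18
Step 3: 1/[HI] = 5.747 + 82.8 = 88.55
Step 4: [HI] = 1/88.55 = 0.01129 M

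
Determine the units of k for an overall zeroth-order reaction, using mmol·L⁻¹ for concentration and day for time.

mmol·L⁻¹·day⁻¹

Step 1: For overall order n, rate = k × (concentration)^n.
Step 2: Rate has units mmol·L⁻¹·day⁻¹; concentration term has units (mmol·L⁻¹)^0.
Step 3: k = rate / (concentration)^n, so units of k = (mmol·L⁻¹)^(1-0)·day⁻¹ = mmol·L⁻¹·day⁻¹.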